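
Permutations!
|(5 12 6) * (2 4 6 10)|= 6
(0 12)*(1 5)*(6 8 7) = [12, 5, 2, 3, 4, 1, 8, 6, 7, 9, 10, 11, 0] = (0 12)(1 5)(6 8 7)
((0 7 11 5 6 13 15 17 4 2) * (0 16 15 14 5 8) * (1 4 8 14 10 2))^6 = ((0 7 11 14 5 6 13 10 2 16 15 17 8)(1 4))^6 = (0 13 8 6 17 5 15 14 16 11 2 7 10)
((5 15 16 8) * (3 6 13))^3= (5 8 16 15)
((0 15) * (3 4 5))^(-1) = ((0 15)(3 4 5))^(-1) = (0 15)(3 5 4)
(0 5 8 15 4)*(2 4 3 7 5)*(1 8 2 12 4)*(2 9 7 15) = [12, 8, 1, 15, 0, 9, 6, 5, 2, 7, 10, 11, 4, 13, 14, 3] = (0 12 4)(1 8 2)(3 15)(5 9 7)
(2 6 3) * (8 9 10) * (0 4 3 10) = (0 4 3 2 6 10 8 9) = [4, 1, 6, 2, 3, 5, 10, 7, 9, 0, 8]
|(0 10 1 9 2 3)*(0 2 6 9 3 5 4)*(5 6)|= 9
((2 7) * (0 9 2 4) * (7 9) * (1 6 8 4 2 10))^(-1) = (0 4 8 6 1 10 9 2 7)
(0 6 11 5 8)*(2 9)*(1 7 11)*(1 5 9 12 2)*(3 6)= (0 3 6 5 8)(1 7 11 9)(2 12)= [3, 7, 12, 6, 4, 8, 5, 11, 0, 1, 10, 9, 2]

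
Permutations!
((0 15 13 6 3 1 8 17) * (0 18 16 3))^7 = (0 6 13 15)(1 8 17 18 16 3)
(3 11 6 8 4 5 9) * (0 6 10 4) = (0 6 8)(3 11 10 4 5 9) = [6, 1, 2, 11, 5, 9, 8, 7, 0, 3, 4, 10]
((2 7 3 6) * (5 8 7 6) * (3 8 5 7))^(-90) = ((2 6)(3 7 8))^(-90) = (8)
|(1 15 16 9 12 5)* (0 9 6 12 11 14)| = |(0 9 11 14)(1 15 16 6 12 5)| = 12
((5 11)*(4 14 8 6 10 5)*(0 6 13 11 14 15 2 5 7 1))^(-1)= ((0 6 10 7 1)(2 5 14 8 13 11 4 15))^(-1)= (0 1 7 10 6)(2 15 4 11 13 8 14 5)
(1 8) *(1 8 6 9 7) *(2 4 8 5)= (1 6 9 7)(2 4 8 5)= [0, 6, 4, 3, 8, 2, 9, 1, 5, 7]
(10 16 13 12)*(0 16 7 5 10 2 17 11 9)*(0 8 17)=[16, 1, 0, 3, 4, 10, 6, 5, 17, 8, 7, 9, 2, 12, 14, 15, 13, 11]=(0 16 13 12 2)(5 10 7)(8 17 11 9)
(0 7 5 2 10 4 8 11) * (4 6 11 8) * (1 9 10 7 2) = (0 2 7 5 1 9 10 6 11) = [2, 9, 7, 3, 4, 1, 11, 5, 8, 10, 6, 0]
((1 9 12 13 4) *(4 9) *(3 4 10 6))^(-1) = (1 4 3 6 10)(9 13 12) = ((1 10 6 3 4)(9 12 13))^(-1)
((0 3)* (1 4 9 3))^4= ((0 1 4 9 3))^4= (0 3 9 4 1)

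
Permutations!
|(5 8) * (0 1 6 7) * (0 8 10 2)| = |(0 1 6 7 8 5 10 2)| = 8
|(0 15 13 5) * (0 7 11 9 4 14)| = |(0 15 13 5 7 11 9 4 14)| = 9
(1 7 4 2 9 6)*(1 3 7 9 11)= [0, 9, 11, 7, 2, 5, 3, 4, 8, 6, 10, 1]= (1 9 6 3 7 4 2 11)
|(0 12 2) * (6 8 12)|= 5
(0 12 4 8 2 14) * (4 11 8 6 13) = (0 12 11 8 2 14)(4 6 13) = [12, 1, 14, 3, 6, 5, 13, 7, 2, 9, 10, 8, 11, 4, 0]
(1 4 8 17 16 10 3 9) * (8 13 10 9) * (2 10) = (1 4 13 2 10 3 8 17 16 9) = [0, 4, 10, 8, 13, 5, 6, 7, 17, 1, 3, 11, 12, 2, 14, 15, 9, 16]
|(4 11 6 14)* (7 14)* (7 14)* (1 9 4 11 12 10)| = |(1 9 4 12 10)(6 14 11)| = 15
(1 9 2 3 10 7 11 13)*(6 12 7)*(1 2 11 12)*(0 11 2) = (0 11 13)(1 9 2 3 10 6)(7 12) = [11, 9, 3, 10, 4, 5, 1, 12, 8, 2, 6, 13, 7, 0]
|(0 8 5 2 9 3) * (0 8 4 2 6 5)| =|(0 4 2 9 3 8)(5 6)| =6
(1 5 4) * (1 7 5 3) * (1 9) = (1 3 9)(4 7 5) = [0, 3, 2, 9, 7, 4, 6, 5, 8, 1]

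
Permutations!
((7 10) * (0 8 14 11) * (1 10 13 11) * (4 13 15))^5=(0 7)(1 13)(4 14)(8 15)(10 11)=((0 8 14 1 10 7 15 4 13 11))^5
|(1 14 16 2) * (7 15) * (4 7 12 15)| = |(1 14 16 2)(4 7)(12 15)| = 4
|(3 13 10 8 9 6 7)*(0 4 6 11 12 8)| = 28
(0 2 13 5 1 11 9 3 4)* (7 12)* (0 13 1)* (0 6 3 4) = [2, 11, 1, 0, 13, 6, 3, 12, 8, 4, 10, 9, 7, 5] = (0 2 1 11 9 4 13 5 6 3)(7 12)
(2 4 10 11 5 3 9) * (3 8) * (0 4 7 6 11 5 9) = [4, 1, 7, 0, 10, 8, 11, 6, 3, 2, 5, 9] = (0 4 10 5 8 3)(2 7 6 11 9)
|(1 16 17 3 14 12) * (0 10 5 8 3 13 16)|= 24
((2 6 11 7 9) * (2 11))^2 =((2 6)(7 9 11))^2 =(7 11 9)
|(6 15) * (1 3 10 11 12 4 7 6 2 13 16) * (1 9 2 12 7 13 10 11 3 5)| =|(1 5)(2 10 3 11 7 6 15 12 4 13 16 9)| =12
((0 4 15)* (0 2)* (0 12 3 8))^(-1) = (0 8 3 12 2 15 4) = ((0 4 15 2 12 3 8))^(-1)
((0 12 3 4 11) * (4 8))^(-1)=((0 12 3 8 4 11))^(-1)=(0 11 4 8 3 12)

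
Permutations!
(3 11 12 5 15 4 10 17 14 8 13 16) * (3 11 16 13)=[0, 1, 2, 16, 10, 15, 6, 7, 3, 9, 17, 12, 5, 13, 8, 4, 11, 14]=(3 16 11 12 5 15 4 10 17 14 8)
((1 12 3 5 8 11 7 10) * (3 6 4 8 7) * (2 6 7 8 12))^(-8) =(1 10 7 12 4 6 2)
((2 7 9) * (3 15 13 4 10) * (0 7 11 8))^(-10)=(15)(0 9 11)(2 8 7)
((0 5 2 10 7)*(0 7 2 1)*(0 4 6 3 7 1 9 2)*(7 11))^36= ((0 5 9 2 10)(1 4 6 3 11 7))^36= (11)(0 5 9 2 10)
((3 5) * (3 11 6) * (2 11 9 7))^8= (2 11 6 3 5 9 7)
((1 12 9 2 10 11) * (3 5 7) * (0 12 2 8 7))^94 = (0 8 5 9 3 12 7)(1 10)(2 11)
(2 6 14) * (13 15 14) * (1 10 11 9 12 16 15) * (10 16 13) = (1 16 15 14 2 6 10 11 9 12 13) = [0, 16, 6, 3, 4, 5, 10, 7, 8, 12, 11, 9, 13, 1, 2, 14, 15]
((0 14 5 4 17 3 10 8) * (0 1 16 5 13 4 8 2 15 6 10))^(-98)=(0 17 13)(1 5)(2 6)(3 4 14)(8 16)(10 15)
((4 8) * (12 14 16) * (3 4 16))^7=(3 4 8 16 12 14)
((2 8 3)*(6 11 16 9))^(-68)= ((2 8 3)(6 11 16 9))^(-68)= (16)(2 8 3)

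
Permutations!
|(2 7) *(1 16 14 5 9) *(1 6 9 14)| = |(1 16)(2 7)(5 14)(6 9)| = 2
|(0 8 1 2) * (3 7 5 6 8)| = |(0 3 7 5 6 8 1 2)| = 8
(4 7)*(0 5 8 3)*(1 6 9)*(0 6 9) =[5, 9, 2, 6, 7, 8, 0, 4, 3, 1] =(0 5 8 3 6)(1 9)(4 7)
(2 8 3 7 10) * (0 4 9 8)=[4, 1, 0, 7, 9, 5, 6, 10, 3, 8, 2]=(0 4 9 8 3 7 10 2)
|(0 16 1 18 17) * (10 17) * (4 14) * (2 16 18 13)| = |(0 18 10 17)(1 13 2 16)(4 14)| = 4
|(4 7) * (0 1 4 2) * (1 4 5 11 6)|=4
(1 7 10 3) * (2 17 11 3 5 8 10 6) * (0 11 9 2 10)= [11, 7, 17, 1, 4, 8, 10, 6, 0, 2, 5, 3, 12, 13, 14, 15, 16, 9]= (0 11 3 1 7 6 10 5 8)(2 17 9)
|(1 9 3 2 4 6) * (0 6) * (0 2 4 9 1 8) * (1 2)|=15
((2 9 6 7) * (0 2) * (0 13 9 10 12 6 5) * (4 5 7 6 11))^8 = ((0 2 10 12 11 4 5)(7 13 9))^8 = (0 2 10 12 11 4 5)(7 9 13)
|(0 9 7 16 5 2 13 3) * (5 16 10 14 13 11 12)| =|(16)(0 9 7 10 14 13 3)(2 11 12 5)| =28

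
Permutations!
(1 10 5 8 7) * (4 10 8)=[0, 8, 2, 3, 10, 4, 6, 1, 7, 9, 5]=(1 8 7)(4 10 5)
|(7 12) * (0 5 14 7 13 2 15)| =8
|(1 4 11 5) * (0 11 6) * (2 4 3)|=|(0 11 5 1 3 2 4 6)|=8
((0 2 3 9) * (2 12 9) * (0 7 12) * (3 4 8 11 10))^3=(12)(2 11)(3 8)(4 10)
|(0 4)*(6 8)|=|(0 4)(6 8)|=2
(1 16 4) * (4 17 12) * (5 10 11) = (1 16 17 12 4)(5 10 11) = [0, 16, 2, 3, 1, 10, 6, 7, 8, 9, 11, 5, 4, 13, 14, 15, 17, 12]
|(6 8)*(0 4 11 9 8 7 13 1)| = |(0 4 11 9 8 6 7 13 1)| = 9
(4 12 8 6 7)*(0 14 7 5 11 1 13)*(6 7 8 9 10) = (0 14 8 7 4 12 9 10 6 5 11 1 13) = [14, 13, 2, 3, 12, 11, 5, 4, 7, 10, 6, 1, 9, 0, 8]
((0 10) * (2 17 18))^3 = (18)(0 10)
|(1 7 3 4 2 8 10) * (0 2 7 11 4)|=9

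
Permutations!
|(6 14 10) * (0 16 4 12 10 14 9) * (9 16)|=|(0 9)(4 12 10 6 16)|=10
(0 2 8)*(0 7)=(0 2 8 7)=[2, 1, 8, 3, 4, 5, 6, 0, 7]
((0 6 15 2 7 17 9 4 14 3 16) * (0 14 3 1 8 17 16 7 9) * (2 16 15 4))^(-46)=((0 6 4 3 7 15 16 14 1 8 17)(2 9))^(-46)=(0 8 14 15 3 6 17 1 16 7 4)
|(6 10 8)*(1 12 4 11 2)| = |(1 12 4 11 2)(6 10 8)| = 15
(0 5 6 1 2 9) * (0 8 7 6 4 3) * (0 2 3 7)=(0 5 4 7 6 1 3 2 9 8)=[5, 3, 9, 2, 7, 4, 1, 6, 0, 8]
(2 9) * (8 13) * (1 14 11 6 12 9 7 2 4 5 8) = (1 14 11 6 12 9 4 5 8 13)(2 7) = [0, 14, 7, 3, 5, 8, 12, 2, 13, 4, 10, 6, 9, 1, 11]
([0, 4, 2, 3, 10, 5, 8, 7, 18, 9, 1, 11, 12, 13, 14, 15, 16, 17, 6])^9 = [0, 1, 2, 3, 4, 5, 6, 7, 8, 9, 10, 11, 12, 13, 14, 15, 16, 17, 18]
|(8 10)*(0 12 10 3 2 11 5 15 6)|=10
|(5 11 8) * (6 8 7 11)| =6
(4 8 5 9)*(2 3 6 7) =(2 3 6 7)(4 8 5 9) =[0, 1, 3, 6, 8, 9, 7, 2, 5, 4]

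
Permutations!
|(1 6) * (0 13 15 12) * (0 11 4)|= |(0 13 15 12 11 4)(1 6)|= 6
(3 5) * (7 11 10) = (3 5)(7 11 10) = [0, 1, 2, 5, 4, 3, 6, 11, 8, 9, 7, 10]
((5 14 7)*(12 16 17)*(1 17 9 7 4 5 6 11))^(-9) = ((1 17 12 16 9 7 6 11)(4 5 14))^(-9) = (1 11 6 7 9 16 12 17)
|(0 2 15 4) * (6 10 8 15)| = 7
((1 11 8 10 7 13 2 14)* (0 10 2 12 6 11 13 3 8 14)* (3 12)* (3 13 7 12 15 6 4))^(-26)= ((0 10 12 4 3 8 2)(1 7 15 6 11 14))^(-26)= (0 12 3 2 10 4 8)(1 11 15)(6 7 14)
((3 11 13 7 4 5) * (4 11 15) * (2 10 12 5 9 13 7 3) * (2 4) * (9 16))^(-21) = (2 15 3 13 9 16 4 5 12 10)(7 11)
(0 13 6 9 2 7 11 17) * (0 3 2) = (0 13 6 9)(2 7 11 17 3) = [13, 1, 7, 2, 4, 5, 9, 11, 8, 0, 10, 17, 12, 6, 14, 15, 16, 3]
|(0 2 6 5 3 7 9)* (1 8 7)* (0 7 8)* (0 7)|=|(0 2 6 5 3 1 7 9)|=8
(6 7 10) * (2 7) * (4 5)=[0, 1, 7, 3, 5, 4, 2, 10, 8, 9, 6]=(2 7 10 6)(4 5)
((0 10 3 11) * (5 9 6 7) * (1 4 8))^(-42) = (0 3)(5 6)(7 9)(10 11)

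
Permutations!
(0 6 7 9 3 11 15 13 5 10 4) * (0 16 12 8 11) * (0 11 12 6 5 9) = [5, 1, 2, 11, 16, 10, 7, 0, 12, 3, 4, 15, 8, 9, 14, 13, 6] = (0 5 10 4 16 6 7)(3 11 15 13 9)(8 12)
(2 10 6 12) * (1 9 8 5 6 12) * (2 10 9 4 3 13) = (1 4 3 13 2 9 8 5 6)(10 12) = [0, 4, 9, 13, 3, 6, 1, 7, 5, 8, 12, 11, 10, 2]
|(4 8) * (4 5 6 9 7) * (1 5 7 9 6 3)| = |(9)(1 5 3)(4 8 7)| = 3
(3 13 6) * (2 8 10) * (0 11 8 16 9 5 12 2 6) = (0 11 8 10 6 3 13)(2 16 9 5 12) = [11, 1, 16, 13, 4, 12, 3, 7, 10, 5, 6, 8, 2, 0, 14, 15, 9]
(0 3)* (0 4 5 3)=[0, 1, 2, 4, 5, 3]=(3 4 5)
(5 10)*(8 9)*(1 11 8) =(1 11 8 9)(5 10) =[0, 11, 2, 3, 4, 10, 6, 7, 9, 1, 5, 8]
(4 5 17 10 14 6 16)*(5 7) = (4 7 5 17 10 14 6 16) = [0, 1, 2, 3, 7, 17, 16, 5, 8, 9, 14, 11, 12, 13, 6, 15, 4, 10]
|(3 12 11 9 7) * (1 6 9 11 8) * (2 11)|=|(1 6 9 7 3 12 8)(2 11)|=14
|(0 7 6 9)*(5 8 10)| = 12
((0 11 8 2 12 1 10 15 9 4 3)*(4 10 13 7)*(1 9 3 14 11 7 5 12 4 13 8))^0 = (15) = ((0 7 13 5 12 9 10 15 3)(1 8 2 4 14 11))^0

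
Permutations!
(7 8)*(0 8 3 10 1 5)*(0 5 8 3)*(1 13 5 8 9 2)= [3, 9, 1, 10, 4, 8, 6, 0, 7, 2, 13, 11, 12, 5]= (0 3 10 13 5 8 7)(1 9 2)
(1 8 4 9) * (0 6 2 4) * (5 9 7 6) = (0 5 9 1 8)(2 4 7 6) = [5, 8, 4, 3, 7, 9, 2, 6, 0, 1]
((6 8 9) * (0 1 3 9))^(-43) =(0 8 6 9 3 1)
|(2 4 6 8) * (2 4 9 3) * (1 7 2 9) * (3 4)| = |(1 7 2)(3 9 4 6 8)| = 15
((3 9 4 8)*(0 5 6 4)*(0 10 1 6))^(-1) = ((0 5)(1 6 4 8 3 9 10))^(-1) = (0 5)(1 10 9 3 8 4 6)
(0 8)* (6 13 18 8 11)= (0 11 6 13 18 8)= [11, 1, 2, 3, 4, 5, 13, 7, 0, 9, 10, 6, 12, 18, 14, 15, 16, 17, 8]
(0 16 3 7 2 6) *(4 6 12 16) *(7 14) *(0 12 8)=(0 4 6 12 16 3 14 7 2 8)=[4, 1, 8, 14, 6, 5, 12, 2, 0, 9, 10, 11, 16, 13, 7, 15, 3]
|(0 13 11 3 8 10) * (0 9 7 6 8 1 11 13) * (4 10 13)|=|(1 11 3)(4 10 9 7 6 8 13)|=21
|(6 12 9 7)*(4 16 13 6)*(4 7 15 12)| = 12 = |(4 16 13 6)(9 15 12)|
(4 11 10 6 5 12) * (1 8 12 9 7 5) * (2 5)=(1 8 12 4 11 10 6)(2 5 9 7)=[0, 8, 5, 3, 11, 9, 1, 2, 12, 7, 6, 10, 4]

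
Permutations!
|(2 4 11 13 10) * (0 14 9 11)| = |(0 14 9 11 13 10 2 4)| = 8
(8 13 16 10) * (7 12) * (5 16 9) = (5 16 10 8 13 9)(7 12) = [0, 1, 2, 3, 4, 16, 6, 12, 13, 5, 8, 11, 7, 9, 14, 15, 10]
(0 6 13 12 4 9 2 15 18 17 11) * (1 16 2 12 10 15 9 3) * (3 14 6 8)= [8, 16, 9, 1, 14, 5, 13, 7, 3, 12, 15, 0, 4, 10, 6, 18, 2, 11, 17]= (0 8 3 1 16 2 9 12 4 14 6 13 10 15 18 17 11)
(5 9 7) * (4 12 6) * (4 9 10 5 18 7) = (4 12 6 9)(5 10)(7 18) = [0, 1, 2, 3, 12, 10, 9, 18, 8, 4, 5, 11, 6, 13, 14, 15, 16, 17, 7]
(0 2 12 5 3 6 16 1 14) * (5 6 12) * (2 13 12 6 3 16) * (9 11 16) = (0 13 12 3 6 2 5 9 11 16 1 14) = [13, 14, 5, 6, 4, 9, 2, 7, 8, 11, 10, 16, 3, 12, 0, 15, 1]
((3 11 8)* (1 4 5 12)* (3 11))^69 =((1 4 5 12)(8 11))^69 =(1 4 5 12)(8 11)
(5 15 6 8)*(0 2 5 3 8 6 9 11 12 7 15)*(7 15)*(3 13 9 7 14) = (0 2 5)(3 8 13 9 11 12 15 7 14) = [2, 1, 5, 8, 4, 0, 6, 14, 13, 11, 10, 12, 15, 9, 3, 7]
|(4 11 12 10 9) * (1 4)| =|(1 4 11 12 10 9)| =6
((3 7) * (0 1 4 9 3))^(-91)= ((0 1 4 9 3 7))^(-91)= (0 7 3 9 4 1)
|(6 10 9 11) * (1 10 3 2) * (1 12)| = 8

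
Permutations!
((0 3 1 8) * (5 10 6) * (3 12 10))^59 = (0 6 1 12 5 8 10 3)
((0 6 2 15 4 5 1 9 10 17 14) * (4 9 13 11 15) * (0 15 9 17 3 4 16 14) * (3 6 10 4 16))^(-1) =(0 17 15 14 16 3 2 6 10)(1 5 4 9 11 13)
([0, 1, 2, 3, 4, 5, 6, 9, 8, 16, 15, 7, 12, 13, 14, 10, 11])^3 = [0, 1, 2, 3, 4, 5, 6, 11, 8, 7, 15, 16, 12, 13, 14, 10, 9]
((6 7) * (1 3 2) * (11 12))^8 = ((1 3 2)(6 7)(11 12))^8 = (12)(1 2 3)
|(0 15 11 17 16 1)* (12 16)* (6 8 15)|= 9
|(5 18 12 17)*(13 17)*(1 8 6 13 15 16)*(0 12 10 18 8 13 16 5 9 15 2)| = 18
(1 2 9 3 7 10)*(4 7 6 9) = [0, 2, 4, 6, 7, 5, 9, 10, 8, 3, 1] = (1 2 4 7 10)(3 6 9)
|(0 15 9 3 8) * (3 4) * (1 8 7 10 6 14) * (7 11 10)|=|(0 15 9 4 3 11 10 6 14 1 8)|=11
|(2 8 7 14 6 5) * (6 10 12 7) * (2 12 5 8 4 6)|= |(2 4 6 8)(5 12 7 14 10)|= 20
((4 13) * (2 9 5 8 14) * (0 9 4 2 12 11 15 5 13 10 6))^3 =(0 2 6 13 10 9 4)(5 12)(8 11)(14 15)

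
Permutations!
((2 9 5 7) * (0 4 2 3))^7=((0 4 2 9 5 7 3))^7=(9)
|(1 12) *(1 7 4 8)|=5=|(1 12 7 4 8)|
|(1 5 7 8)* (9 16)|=|(1 5 7 8)(9 16)|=4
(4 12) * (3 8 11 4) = (3 8 11 4 12) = [0, 1, 2, 8, 12, 5, 6, 7, 11, 9, 10, 4, 3]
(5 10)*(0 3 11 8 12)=[3, 1, 2, 11, 4, 10, 6, 7, 12, 9, 5, 8, 0]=(0 3 11 8 12)(5 10)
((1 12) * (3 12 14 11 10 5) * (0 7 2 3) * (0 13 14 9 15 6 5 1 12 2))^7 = ((0 7)(1 9 15 6 5 13 14 11 10)(2 3))^7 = (0 7)(1 11 13 6 9 10 14 5 15)(2 3)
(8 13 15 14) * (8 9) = (8 13 15 14 9) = [0, 1, 2, 3, 4, 5, 6, 7, 13, 8, 10, 11, 12, 15, 9, 14]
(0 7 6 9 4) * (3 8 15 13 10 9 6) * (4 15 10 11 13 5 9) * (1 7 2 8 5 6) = [2, 7, 8, 5, 0, 9, 1, 3, 10, 15, 4, 13, 12, 11, 14, 6] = (0 2 8 10 4)(1 7 3 5 9 15 6)(11 13)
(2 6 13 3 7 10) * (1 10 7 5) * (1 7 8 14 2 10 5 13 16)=[0, 5, 6, 13, 4, 7, 16, 8, 14, 9, 10, 11, 12, 3, 2, 15, 1]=(1 5 7 8 14 2 6 16)(3 13)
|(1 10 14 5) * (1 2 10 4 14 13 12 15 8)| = 10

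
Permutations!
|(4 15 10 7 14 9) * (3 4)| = |(3 4 15 10 7 14 9)| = 7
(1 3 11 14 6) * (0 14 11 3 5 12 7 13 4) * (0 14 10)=(0 10)(1 5 12 7 13 4 14 6)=[10, 5, 2, 3, 14, 12, 1, 13, 8, 9, 0, 11, 7, 4, 6]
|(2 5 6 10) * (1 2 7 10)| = 4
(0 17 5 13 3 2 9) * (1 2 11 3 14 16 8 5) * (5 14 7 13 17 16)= (0 16 8 14 5 17 1 2 9)(3 11)(7 13)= [16, 2, 9, 11, 4, 17, 6, 13, 14, 0, 10, 3, 12, 7, 5, 15, 8, 1]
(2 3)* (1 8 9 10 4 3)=(1 8 9 10 4 3 2)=[0, 8, 1, 2, 3, 5, 6, 7, 9, 10, 4]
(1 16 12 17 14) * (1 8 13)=(1 16 12 17 14 8 13)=[0, 16, 2, 3, 4, 5, 6, 7, 13, 9, 10, 11, 17, 1, 8, 15, 12, 14]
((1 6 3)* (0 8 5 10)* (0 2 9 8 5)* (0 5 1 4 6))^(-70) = ((0 1)(2 9 8 5 10)(3 4 6))^(-70) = (10)(3 6 4)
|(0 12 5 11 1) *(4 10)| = |(0 12 5 11 1)(4 10)| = 10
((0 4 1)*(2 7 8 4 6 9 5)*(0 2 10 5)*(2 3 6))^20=((0 2 7 8 4 1 3 6 9)(5 10))^20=(10)(0 7 4 3 9 2 8 1 6)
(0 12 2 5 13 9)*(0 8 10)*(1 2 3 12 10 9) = [10, 2, 5, 12, 4, 13, 6, 7, 9, 8, 0, 11, 3, 1] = (0 10)(1 2 5 13)(3 12)(8 9)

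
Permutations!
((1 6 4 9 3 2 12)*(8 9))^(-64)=(12)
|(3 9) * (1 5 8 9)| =|(1 5 8 9 3)| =5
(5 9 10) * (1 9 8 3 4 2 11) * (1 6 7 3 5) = (1 9 10)(2 11 6 7 3 4)(5 8) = [0, 9, 11, 4, 2, 8, 7, 3, 5, 10, 1, 6]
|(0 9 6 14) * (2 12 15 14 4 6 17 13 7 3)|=|(0 9 17 13 7 3 2 12 15 14)(4 6)|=10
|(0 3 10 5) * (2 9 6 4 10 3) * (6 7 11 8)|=10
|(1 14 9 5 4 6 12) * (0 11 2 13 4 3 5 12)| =12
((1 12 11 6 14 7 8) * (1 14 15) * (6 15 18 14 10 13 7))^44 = (6 14 18)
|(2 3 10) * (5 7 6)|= |(2 3 10)(5 7 6)|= 3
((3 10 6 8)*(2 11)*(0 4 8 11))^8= (11)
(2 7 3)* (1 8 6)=(1 8 6)(2 7 3)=[0, 8, 7, 2, 4, 5, 1, 3, 6]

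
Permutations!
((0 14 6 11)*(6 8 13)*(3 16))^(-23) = ((0 14 8 13 6 11)(3 16))^(-23) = (0 14 8 13 6 11)(3 16)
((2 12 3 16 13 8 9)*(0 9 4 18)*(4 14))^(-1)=((0 9 2 12 3 16 13 8 14 4 18))^(-1)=(0 18 4 14 8 13 16 3 12 2 9)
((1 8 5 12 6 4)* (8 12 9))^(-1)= (1 4 6 12)(5 8 9)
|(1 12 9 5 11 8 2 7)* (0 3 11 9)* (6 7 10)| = 10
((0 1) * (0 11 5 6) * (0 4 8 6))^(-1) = ((0 1 11 5)(4 8 6))^(-1) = (0 5 11 1)(4 6 8)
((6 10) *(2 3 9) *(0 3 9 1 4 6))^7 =((0 3 1 4 6 10)(2 9))^7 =(0 3 1 4 6 10)(2 9)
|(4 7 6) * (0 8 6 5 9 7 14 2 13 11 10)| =9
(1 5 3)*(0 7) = (0 7)(1 5 3) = [7, 5, 2, 1, 4, 3, 6, 0]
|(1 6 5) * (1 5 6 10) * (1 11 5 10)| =|(5 10 11)| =3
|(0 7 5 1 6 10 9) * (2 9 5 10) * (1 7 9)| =|(0 9)(1 6 2)(5 7 10)| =6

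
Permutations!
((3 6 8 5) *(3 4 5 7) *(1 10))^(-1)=(1 10)(3 7 8 6)(4 5)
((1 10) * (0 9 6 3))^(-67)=(0 9 6 3)(1 10)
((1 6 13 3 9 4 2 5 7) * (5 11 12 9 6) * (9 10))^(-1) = (1 7 5)(2 4 9 10 12 11)(3 13 6)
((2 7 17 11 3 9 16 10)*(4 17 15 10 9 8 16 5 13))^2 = ((2 7 15 10)(3 8 16 9 5 13 4 17 11))^2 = (2 15)(3 16 5 4 11 8 9 13 17)(7 10)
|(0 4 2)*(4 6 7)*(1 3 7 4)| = |(0 6 4 2)(1 3 7)| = 12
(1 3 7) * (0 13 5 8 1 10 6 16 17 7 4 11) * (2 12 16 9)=(0 13 5 8 1 3 4 11)(2 12 16 17 7 10 6 9)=[13, 3, 12, 4, 11, 8, 9, 10, 1, 2, 6, 0, 16, 5, 14, 15, 17, 7]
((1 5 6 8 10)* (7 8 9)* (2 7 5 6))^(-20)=((1 6 9 5 2 7 8 10))^(-20)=(1 2)(5 10)(6 7)(8 9)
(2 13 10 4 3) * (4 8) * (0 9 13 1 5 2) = [9, 5, 1, 0, 3, 2, 6, 7, 4, 13, 8, 11, 12, 10] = (0 9 13 10 8 4 3)(1 5 2)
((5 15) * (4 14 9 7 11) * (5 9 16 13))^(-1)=(4 11 7 9 15 5 13 16 14)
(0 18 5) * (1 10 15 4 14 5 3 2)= [18, 10, 1, 2, 14, 0, 6, 7, 8, 9, 15, 11, 12, 13, 5, 4, 16, 17, 3]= (0 18 3 2 1 10 15 4 14 5)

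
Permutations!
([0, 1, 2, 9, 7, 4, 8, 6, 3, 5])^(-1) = (3 8 6 7 4 5 9)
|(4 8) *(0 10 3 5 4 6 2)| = |(0 10 3 5 4 8 6 2)| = 8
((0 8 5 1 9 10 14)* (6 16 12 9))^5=((0 8 5 1 6 16 12 9 10 14))^5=(0 16)(1 10)(5 9)(6 14)(8 12)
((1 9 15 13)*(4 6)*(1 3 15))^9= ((1 9)(3 15 13)(4 6))^9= (15)(1 9)(4 6)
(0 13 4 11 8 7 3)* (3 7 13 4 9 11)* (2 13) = [4, 1, 13, 0, 3, 5, 6, 7, 2, 11, 10, 8, 12, 9] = (0 4 3)(2 13 9 11 8)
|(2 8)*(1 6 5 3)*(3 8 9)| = 7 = |(1 6 5 8 2 9 3)|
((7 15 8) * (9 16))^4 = ((7 15 8)(9 16))^4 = (16)(7 15 8)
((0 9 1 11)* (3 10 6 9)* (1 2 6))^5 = (11)(2 9 6)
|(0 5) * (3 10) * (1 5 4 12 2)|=6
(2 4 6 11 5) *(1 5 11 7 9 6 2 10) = [0, 5, 4, 3, 2, 10, 7, 9, 8, 6, 1, 11] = (11)(1 5 10)(2 4)(6 7 9)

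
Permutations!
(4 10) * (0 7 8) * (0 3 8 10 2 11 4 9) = (0 7 10 9)(2 11 4)(3 8) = [7, 1, 11, 8, 2, 5, 6, 10, 3, 0, 9, 4]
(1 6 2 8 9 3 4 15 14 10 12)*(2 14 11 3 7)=(1 6 14 10 12)(2 8 9 7)(3 4 15 11)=[0, 6, 8, 4, 15, 5, 14, 2, 9, 7, 12, 3, 1, 13, 10, 11]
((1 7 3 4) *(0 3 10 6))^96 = (0 10 1 3 6 7 4)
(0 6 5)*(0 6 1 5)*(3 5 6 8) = (0 1 6)(3 5 8) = [1, 6, 2, 5, 4, 8, 0, 7, 3]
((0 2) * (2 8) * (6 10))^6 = (10)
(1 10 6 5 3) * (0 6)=(0 6 5 3 1 10)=[6, 10, 2, 1, 4, 3, 5, 7, 8, 9, 0]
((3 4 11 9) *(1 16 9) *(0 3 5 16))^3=(16)(0 11 3 1 4)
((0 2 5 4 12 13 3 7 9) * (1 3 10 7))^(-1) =(0 9 7 10 13 12 4 5 2)(1 3)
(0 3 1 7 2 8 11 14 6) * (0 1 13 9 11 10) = (0 3 13 9 11 14 6 1 7 2 8 10) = [3, 7, 8, 13, 4, 5, 1, 2, 10, 11, 0, 14, 12, 9, 6]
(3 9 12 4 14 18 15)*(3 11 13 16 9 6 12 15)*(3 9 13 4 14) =[0, 1, 2, 6, 3, 5, 12, 7, 8, 15, 10, 4, 14, 16, 18, 11, 13, 17, 9] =(3 6 12 14 18 9 15 11 4)(13 16)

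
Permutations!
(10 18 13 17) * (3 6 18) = (3 6 18 13 17 10) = [0, 1, 2, 6, 4, 5, 18, 7, 8, 9, 3, 11, 12, 17, 14, 15, 16, 10, 13]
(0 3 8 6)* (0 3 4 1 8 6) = (0 4 1 8)(3 6) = [4, 8, 2, 6, 1, 5, 3, 7, 0]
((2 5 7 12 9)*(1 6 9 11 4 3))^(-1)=((1 6 9 2 5 7 12 11 4 3))^(-1)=(1 3 4 11 12 7 5 2 9 6)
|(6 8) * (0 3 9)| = 6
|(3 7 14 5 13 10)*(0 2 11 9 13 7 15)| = 24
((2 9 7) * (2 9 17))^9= (2 17)(7 9)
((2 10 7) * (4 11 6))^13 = ((2 10 7)(4 11 6))^13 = (2 10 7)(4 11 6)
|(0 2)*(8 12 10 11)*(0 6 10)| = |(0 2 6 10 11 8 12)| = 7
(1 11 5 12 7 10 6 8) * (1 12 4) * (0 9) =(0 9)(1 11 5 4)(6 8 12 7 10) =[9, 11, 2, 3, 1, 4, 8, 10, 12, 0, 6, 5, 7]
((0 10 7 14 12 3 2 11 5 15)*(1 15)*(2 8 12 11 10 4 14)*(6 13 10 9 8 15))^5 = (0 1 2 15 5 7 3 11 10 12 14 13 8 4 6 9)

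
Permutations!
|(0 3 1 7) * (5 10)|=4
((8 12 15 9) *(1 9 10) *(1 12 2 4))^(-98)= (1 8 4 9 2)(10 12 15)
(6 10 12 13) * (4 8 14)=(4 8 14)(6 10 12 13)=[0, 1, 2, 3, 8, 5, 10, 7, 14, 9, 12, 11, 13, 6, 4]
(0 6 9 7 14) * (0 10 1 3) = (0 6 9 7 14 10 1 3) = [6, 3, 2, 0, 4, 5, 9, 14, 8, 7, 1, 11, 12, 13, 10]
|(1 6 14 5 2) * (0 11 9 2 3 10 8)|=|(0 11 9 2 1 6 14 5 3 10 8)|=11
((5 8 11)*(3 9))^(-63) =(11)(3 9)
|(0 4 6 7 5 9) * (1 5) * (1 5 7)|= |(0 4 6 1 7 5 9)|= 7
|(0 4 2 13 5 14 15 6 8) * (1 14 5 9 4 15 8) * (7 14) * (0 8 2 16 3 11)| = |(0 15 6 1 7 14 2 13 9 4 16 3 11)| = 13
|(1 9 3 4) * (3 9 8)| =4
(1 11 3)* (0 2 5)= (0 2 5)(1 11 3)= [2, 11, 5, 1, 4, 0, 6, 7, 8, 9, 10, 3]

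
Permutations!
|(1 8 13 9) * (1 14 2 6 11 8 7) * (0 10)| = |(0 10)(1 7)(2 6 11 8 13 9 14)| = 14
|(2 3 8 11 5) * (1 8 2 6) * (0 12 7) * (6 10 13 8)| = |(0 12 7)(1 6)(2 3)(5 10 13 8 11)| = 30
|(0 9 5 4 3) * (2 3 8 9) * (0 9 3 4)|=7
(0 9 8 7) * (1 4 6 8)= (0 9 1 4 6 8 7)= [9, 4, 2, 3, 6, 5, 8, 0, 7, 1]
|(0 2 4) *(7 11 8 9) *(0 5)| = 4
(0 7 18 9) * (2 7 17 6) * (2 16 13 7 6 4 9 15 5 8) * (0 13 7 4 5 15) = (0 17 5 8 2 6 16 7 18)(4 9 13) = [17, 1, 6, 3, 9, 8, 16, 18, 2, 13, 10, 11, 12, 4, 14, 15, 7, 5, 0]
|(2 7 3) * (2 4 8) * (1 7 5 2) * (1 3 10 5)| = 15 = |(1 7 10 5 2)(3 4 8)|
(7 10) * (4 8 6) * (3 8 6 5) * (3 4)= (3 8 5 4 6)(7 10)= [0, 1, 2, 8, 6, 4, 3, 10, 5, 9, 7]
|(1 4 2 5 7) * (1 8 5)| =|(1 4 2)(5 7 8)| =3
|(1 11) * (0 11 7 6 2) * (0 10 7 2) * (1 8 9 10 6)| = |(0 11 8 9 10 7 1 2 6)| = 9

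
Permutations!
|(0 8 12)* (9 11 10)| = |(0 8 12)(9 11 10)| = 3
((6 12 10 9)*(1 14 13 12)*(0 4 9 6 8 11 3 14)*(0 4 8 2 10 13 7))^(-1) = (0 7 14 3 11 8)(1 6 10 2 9 4)(12 13)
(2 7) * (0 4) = [4, 1, 7, 3, 0, 5, 6, 2] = (0 4)(2 7)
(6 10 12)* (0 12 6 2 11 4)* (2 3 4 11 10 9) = (0 12 3 4)(2 10 6 9) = [12, 1, 10, 4, 0, 5, 9, 7, 8, 2, 6, 11, 3]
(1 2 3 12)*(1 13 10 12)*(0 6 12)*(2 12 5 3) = [6, 12, 2, 1, 4, 3, 5, 7, 8, 9, 0, 11, 13, 10] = (0 6 5 3 1 12 13 10)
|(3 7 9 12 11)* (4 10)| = 10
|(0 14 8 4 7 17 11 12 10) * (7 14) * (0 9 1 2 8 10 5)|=42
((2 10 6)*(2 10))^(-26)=(10)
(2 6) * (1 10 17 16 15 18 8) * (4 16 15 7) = (1 10 17 15 18 8)(2 6)(4 16 7) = [0, 10, 6, 3, 16, 5, 2, 4, 1, 9, 17, 11, 12, 13, 14, 18, 7, 15, 8]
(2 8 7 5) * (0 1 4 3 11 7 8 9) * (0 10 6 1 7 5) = [7, 4, 9, 11, 3, 2, 1, 0, 8, 10, 6, 5] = (0 7)(1 4 3 11 5 2 9 10 6)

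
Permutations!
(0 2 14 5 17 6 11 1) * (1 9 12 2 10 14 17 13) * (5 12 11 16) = (0 10 14 12 2 17 6 16 5 13 1)(9 11) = [10, 0, 17, 3, 4, 13, 16, 7, 8, 11, 14, 9, 2, 1, 12, 15, 5, 6]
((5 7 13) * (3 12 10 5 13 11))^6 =(13)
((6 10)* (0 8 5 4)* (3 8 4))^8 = ((0 4)(3 8 5)(6 10))^8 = (10)(3 5 8)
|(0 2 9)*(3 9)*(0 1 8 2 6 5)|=15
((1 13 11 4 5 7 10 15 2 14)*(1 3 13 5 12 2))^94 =(1 15 10 7 5)(2 13 12 3 4 14 11) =((1 5 7 10 15)(2 14 3 13 11 4 12))^94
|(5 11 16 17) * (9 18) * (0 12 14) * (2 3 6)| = |(0 12 14)(2 3 6)(5 11 16 17)(9 18)| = 12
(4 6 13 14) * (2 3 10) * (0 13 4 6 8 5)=(0 13 14 6 4 8 5)(2 3 10)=[13, 1, 3, 10, 8, 0, 4, 7, 5, 9, 2, 11, 12, 14, 6]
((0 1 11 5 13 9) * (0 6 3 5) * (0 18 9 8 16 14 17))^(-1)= (0 17 14 16 8 13 5 3 6 9 18 11 1)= ((0 1 11 18 9 6 3 5 13 8 16 14 17))^(-1)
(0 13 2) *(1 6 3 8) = (0 13 2)(1 6 3 8) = [13, 6, 0, 8, 4, 5, 3, 7, 1, 9, 10, 11, 12, 2]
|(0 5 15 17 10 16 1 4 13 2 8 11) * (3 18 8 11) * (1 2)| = 24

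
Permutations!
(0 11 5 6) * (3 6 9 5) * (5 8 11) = (0 5 9 8 11 3 6) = [5, 1, 2, 6, 4, 9, 0, 7, 11, 8, 10, 3]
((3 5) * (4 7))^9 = (3 5)(4 7)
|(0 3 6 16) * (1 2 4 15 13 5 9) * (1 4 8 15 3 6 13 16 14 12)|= 45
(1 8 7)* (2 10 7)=(1 8 2 10 7)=[0, 8, 10, 3, 4, 5, 6, 1, 2, 9, 7]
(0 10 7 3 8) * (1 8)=(0 10 7 3 1 8)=[10, 8, 2, 1, 4, 5, 6, 3, 0, 9, 7]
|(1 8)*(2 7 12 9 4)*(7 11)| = 6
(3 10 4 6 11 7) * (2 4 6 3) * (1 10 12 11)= (1 10 6)(2 4 3 12 11 7)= [0, 10, 4, 12, 3, 5, 1, 2, 8, 9, 6, 7, 11]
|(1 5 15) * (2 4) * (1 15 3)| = |(15)(1 5 3)(2 4)| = 6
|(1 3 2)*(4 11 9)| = |(1 3 2)(4 11 9)| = 3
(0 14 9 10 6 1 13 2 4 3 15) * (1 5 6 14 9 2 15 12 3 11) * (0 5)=(0 9 10 14 2 4 11 1 13 15 5 6)(3 12)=[9, 13, 4, 12, 11, 6, 0, 7, 8, 10, 14, 1, 3, 15, 2, 5]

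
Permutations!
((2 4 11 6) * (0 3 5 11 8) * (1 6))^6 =((0 3 5 11 1 6 2 4 8))^6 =(0 2 11)(1 3 4)(5 8 6)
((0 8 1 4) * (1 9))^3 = ((0 8 9 1 4))^3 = (0 1 8 4 9)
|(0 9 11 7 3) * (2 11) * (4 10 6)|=6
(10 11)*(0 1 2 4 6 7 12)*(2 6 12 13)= (0 1 6 7 13 2 4 12)(10 11)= [1, 6, 4, 3, 12, 5, 7, 13, 8, 9, 11, 10, 0, 2]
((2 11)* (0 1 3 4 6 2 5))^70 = (0 11 6 3)(1 5 2 4)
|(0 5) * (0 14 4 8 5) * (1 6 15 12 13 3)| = |(1 6 15 12 13 3)(4 8 5 14)| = 12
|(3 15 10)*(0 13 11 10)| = |(0 13 11 10 3 15)| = 6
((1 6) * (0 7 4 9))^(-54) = (0 4)(7 9)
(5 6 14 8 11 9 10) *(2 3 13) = (2 3 13)(5 6 14 8 11 9 10) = [0, 1, 3, 13, 4, 6, 14, 7, 11, 10, 5, 9, 12, 2, 8]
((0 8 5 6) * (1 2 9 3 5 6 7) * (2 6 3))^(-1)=((0 8 3 5 7 1 6)(2 9))^(-1)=(0 6 1 7 5 3 8)(2 9)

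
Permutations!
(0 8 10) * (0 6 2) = [8, 1, 0, 3, 4, 5, 2, 7, 10, 9, 6] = (0 8 10 6 2)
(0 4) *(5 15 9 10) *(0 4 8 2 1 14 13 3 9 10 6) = (0 8 2 1 14 13 3 9 6)(5 15 10) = [8, 14, 1, 9, 4, 15, 0, 7, 2, 6, 5, 11, 12, 3, 13, 10]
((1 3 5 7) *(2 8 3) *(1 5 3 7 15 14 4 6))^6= (1 14 7)(2 4 5)(6 15 8)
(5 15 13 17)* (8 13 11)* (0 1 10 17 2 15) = (0 1 10 17 5)(2 15 11 8 13) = [1, 10, 15, 3, 4, 0, 6, 7, 13, 9, 17, 8, 12, 2, 14, 11, 16, 5]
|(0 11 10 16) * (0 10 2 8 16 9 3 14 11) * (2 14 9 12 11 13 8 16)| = 8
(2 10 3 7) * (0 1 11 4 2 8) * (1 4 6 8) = (0 4 2 10 3 7 1 11 6 8) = [4, 11, 10, 7, 2, 5, 8, 1, 0, 9, 3, 6]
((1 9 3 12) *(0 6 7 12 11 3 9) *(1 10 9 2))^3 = ((0 6 7 12 10 9 2 1)(3 11))^3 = (0 12 2 6 10 1 7 9)(3 11)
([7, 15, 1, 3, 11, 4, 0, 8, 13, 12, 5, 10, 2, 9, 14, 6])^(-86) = (0 9 15 8 2)(1 7 12 6 13)(4 10)(5 11)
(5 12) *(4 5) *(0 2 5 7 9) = (0 2 5 12 4 7 9) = [2, 1, 5, 3, 7, 12, 6, 9, 8, 0, 10, 11, 4]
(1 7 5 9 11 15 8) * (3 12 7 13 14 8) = (1 13 14 8)(3 12 7 5 9 11 15) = [0, 13, 2, 12, 4, 9, 6, 5, 1, 11, 10, 15, 7, 14, 8, 3]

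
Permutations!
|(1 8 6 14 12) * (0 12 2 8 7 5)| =20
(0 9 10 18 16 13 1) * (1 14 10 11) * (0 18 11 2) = [9, 18, 0, 3, 4, 5, 6, 7, 8, 2, 11, 1, 12, 14, 10, 15, 13, 17, 16] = (0 9 2)(1 18 16 13 14 10 11)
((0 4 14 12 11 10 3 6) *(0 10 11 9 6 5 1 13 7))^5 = (0 6 13 12 5 4 10 7 9 1 14 3)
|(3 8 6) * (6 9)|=4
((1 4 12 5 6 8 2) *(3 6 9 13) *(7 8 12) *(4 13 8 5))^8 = ((1 13 3 6 12 4 7 5 9 8 2))^8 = (1 9 4 3 2 5 12 13 8 7 6)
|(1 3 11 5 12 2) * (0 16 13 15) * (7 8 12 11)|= |(0 16 13 15)(1 3 7 8 12 2)(5 11)|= 12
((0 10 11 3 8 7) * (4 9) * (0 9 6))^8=(0 6 4 9 7 8 3 11 10)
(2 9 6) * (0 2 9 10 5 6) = (0 2 10 5 6 9) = [2, 1, 10, 3, 4, 6, 9, 7, 8, 0, 5]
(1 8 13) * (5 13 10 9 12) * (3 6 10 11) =[0, 8, 2, 6, 4, 13, 10, 7, 11, 12, 9, 3, 5, 1] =(1 8 11 3 6 10 9 12 5 13)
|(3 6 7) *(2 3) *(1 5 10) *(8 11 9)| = |(1 5 10)(2 3 6 7)(8 11 9)| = 12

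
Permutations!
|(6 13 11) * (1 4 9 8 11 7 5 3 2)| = |(1 4 9 8 11 6 13 7 5 3 2)| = 11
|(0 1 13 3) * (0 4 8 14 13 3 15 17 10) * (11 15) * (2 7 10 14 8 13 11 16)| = |(0 1 3 4 13 16 2 7 10)(11 15 17 14)| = 36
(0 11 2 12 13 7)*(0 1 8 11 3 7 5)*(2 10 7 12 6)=(0 3 12 13 5)(1 8 11 10 7)(2 6)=[3, 8, 6, 12, 4, 0, 2, 1, 11, 9, 7, 10, 13, 5]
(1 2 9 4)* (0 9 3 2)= (0 9 4 1)(2 3)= [9, 0, 3, 2, 1, 5, 6, 7, 8, 4]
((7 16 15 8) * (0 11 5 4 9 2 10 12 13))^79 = ((0 11 5 4 9 2 10 12 13)(7 16 15 8))^79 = (0 12 2 4 11 13 10 9 5)(7 8 15 16)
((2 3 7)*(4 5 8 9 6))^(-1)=(2 7 3)(4 6 9 8 5)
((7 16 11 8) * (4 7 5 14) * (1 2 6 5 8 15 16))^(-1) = (1 7 4 14 5 6 2)(11 16 15)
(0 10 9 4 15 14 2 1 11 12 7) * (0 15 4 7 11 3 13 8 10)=(1 3 13 8 10 9 7 15 14 2)(11 12)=[0, 3, 1, 13, 4, 5, 6, 15, 10, 7, 9, 12, 11, 8, 2, 14]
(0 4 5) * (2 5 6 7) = (0 4 6 7 2 5) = [4, 1, 5, 3, 6, 0, 7, 2]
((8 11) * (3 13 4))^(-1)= (3 4 13)(8 11)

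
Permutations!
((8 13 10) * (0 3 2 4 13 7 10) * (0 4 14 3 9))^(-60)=((0 9)(2 14 3)(4 13)(7 10 8))^(-60)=(14)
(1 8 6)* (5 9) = (1 8 6)(5 9) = [0, 8, 2, 3, 4, 9, 1, 7, 6, 5]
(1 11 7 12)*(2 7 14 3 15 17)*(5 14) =(1 11 5 14 3 15 17 2 7 12) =[0, 11, 7, 15, 4, 14, 6, 12, 8, 9, 10, 5, 1, 13, 3, 17, 16, 2]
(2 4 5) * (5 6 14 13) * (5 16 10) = (2 4 6 14 13 16 10 5) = [0, 1, 4, 3, 6, 2, 14, 7, 8, 9, 5, 11, 12, 16, 13, 15, 10]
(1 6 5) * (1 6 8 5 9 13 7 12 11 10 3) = (1 8 5 6 9 13 7 12 11 10 3) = [0, 8, 2, 1, 4, 6, 9, 12, 5, 13, 3, 10, 11, 7]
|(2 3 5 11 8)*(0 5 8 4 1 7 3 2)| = 8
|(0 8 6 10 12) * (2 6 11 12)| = 12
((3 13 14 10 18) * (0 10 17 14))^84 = (0 13 3 18 10)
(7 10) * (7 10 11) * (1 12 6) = (1 12 6)(7 11) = [0, 12, 2, 3, 4, 5, 1, 11, 8, 9, 10, 7, 6]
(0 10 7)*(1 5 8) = (0 10 7)(1 5 8) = [10, 5, 2, 3, 4, 8, 6, 0, 1, 9, 7]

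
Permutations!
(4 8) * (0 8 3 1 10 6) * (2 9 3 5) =(0 8 4 5 2 9 3 1 10 6) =[8, 10, 9, 1, 5, 2, 0, 7, 4, 3, 6]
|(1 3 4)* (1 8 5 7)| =6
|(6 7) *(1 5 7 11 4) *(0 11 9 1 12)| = |(0 11 4 12)(1 5 7 6 9)| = 20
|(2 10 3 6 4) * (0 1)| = |(0 1)(2 10 3 6 4)| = 10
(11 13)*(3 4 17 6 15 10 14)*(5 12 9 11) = (3 4 17 6 15 10 14)(5 12 9 11 13) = [0, 1, 2, 4, 17, 12, 15, 7, 8, 11, 14, 13, 9, 5, 3, 10, 16, 6]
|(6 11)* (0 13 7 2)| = 4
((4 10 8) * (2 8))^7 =((2 8 4 10))^7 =(2 10 4 8)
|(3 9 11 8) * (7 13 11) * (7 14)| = 7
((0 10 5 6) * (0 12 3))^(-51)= (0 6)(3 5)(10 12)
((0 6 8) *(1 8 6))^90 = (8)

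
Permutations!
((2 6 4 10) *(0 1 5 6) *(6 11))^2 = (0 5 6 10)(1 11 4 2)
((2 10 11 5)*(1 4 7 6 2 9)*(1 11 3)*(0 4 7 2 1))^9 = ((0 4 2 10 3)(1 7 6)(5 9 11))^9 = (11)(0 3 10 2 4)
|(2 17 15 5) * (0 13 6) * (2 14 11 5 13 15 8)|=|(0 15 13 6)(2 17 8)(5 14 11)|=12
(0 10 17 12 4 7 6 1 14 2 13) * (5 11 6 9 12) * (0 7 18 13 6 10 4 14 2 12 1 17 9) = (0 4 18 13 7)(1 2 6 17 5 11 10 9)(12 14) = [4, 2, 6, 3, 18, 11, 17, 0, 8, 1, 9, 10, 14, 7, 12, 15, 16, 5, 13]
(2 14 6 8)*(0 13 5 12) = (0 13 5 12)(2 14 6 8) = [13, 1, 14, 3, 4, 12, 8, 7, 2, 9, 10, 11, 0, 5, 6]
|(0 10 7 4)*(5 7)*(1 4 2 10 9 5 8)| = 9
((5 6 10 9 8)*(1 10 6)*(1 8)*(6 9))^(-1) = ((1 10 6 9)(5 8))^(-1) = (1 9 6 10)(5 8)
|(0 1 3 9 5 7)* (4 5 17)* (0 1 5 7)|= 6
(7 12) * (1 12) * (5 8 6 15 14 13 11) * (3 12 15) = (1 15 14 13 11 5 8 6 3 12 7) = [0, 15, 2, 12, 4, 8, 3, 1, 6, 9, 10, 5, 7, 11, 13, 14]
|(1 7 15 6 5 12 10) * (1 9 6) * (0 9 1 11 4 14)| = 12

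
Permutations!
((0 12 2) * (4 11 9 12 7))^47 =(0 12 11 7 2 9 4)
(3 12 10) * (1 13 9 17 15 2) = [0, 13, 1, 12, 4, 5, 6, 7, 8, 17, 3, 11, 10, 9, 14, 2, 16, 15] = (1 13 9 17 15 2)(3 12 10)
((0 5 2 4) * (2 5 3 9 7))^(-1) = ((0 3 9 7 2 4))^(-1) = (0 4 2 7 9 3)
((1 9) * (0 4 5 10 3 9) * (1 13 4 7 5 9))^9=((0 7 5 10 3 1)(4 9 13))^9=(13)(0 10)(1 5)(3 7)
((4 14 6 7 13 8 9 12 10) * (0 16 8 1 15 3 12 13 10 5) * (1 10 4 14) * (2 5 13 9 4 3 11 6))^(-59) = (0 15 12 5 1 3 2 4 7 14 8 6 10 16 11 13)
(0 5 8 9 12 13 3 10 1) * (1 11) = (0 5 8 9 12 13 3 10 11 1) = [5, 0, 2, 10, 4, 8, 6, 7, 9, 12, 11, 1, 13, 3]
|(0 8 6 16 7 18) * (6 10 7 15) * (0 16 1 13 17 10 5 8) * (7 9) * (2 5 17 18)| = 42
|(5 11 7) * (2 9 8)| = 3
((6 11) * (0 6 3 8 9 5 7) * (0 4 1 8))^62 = (0 11)(1 9 7)(3 6)(4 8 5)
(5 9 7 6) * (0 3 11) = (0 3 11)(5 9 7 6) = [3, 1, 2, 11, 4, 9, 5, 6, 8, 7, 10, 0]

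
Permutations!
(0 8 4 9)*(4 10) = (0 8 10 4 9) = [8, 1, 2, 3, 9, 5, 6, 7, 10, 0, 4]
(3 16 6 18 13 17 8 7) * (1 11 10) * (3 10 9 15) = (1 11 9 15 3 16 6 18 13 17 8 7 10) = [0, 11, 2, 16, 4, 5, 18, 10, 7, 15, 1, 9, 12, 17, 14, 3, 6, 8, 13]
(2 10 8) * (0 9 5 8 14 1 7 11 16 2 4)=(0 9 5 8 4)(1 7 11 16 2 10 14)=[9, 7, 10, 3, 0, 8, 6, 11, 4, 5, 14, 16, 12, 13, 1, 15, 2]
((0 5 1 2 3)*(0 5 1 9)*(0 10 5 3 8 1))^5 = (1 8 2)(5 10 9)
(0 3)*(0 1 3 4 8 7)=(0 4 8 7)(1 3)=[4, 3, 2, 1, 8, 5, 6, 0, 7]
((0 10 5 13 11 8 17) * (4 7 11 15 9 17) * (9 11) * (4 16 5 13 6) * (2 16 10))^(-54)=(17)(8 10 13 15 11)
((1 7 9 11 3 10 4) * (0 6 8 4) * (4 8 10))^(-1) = ((0 6 10)(1 7 9 11 3 4))^(-1) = (0 10 6)(1 4 3 11 9 7)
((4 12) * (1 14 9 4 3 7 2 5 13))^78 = (1 5 7 12 9)(2 3 4 14 13)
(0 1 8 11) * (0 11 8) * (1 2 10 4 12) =[2, 0, 10, 3, 12, 5, 6, 7, 8, 9, 4, 11, 1] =(0 2 10 4 12 1)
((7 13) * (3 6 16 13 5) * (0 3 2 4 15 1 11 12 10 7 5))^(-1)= ((0 3 6 16 13 5 2 4 15 1 11 12 10 7))^(-1)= (0 7 10 12 11 1 15 4 2 5 13 16 6 3)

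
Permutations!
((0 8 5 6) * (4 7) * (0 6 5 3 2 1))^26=(0 8 3 2 1)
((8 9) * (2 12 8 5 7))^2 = (2 8 5)(7 12 9)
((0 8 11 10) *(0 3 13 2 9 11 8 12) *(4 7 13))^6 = (2 7 3 11)(4 10 9 13)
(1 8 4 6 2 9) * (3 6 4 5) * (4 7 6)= [0, 8, 9, 4, 7, 3, 2, 6, 5, 1]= (1 8 5 3 4 7 6 2 9)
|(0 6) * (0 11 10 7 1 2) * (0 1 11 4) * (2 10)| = 15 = |(0 6 4)(1 10 7 11 2)|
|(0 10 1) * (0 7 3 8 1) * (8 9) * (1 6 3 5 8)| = 14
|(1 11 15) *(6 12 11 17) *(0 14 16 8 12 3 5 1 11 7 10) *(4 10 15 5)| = 15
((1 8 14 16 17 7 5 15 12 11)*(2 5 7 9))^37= (1 17 15 8 9 12 14 2 11 16 5)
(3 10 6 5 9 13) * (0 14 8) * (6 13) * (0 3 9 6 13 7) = (0 14 8 3 10 7)(5 6)(9 13) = [14, 1, 2, 10, 4, 6, 5, 0, 3, 13, 7, 11, 12, 9, 8]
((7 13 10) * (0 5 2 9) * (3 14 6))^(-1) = (0 9 2 5)(3 6 14)(7 10 13)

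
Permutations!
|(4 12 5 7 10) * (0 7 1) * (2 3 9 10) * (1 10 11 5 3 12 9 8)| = |(0 7 2 12 3 8 1)(4 9 11 5 10)| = 35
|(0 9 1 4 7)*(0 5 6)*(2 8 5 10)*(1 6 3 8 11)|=6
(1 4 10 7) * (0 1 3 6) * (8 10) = (0 1 4 8 10 7 3 6) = [1, 4, 2, 6, 8, 5, 0, 3, 10, 9, 7]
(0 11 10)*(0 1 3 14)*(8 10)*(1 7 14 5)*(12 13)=(0 11 8 10 7 14)(1 3 5)(12 13)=[11, 3, 2, 5, 4, 1, 6, 14, 10, 9, 7, 8, 13, 12, 0]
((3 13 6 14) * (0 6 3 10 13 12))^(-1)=((0 6 14 10 13 3 12))^(-1)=(0 12 3 13 10 14 6)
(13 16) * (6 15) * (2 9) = (2 9)(6 15)(13 16) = [0, 1, 9, 3, 4, 5, 15, 7, 8, 2, 10, 11, 12, 16, 14, 6, 13]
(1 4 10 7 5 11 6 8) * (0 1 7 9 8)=(0 1 4 10 9 8 7 5 11 6)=[1, 4, 2, 3, 10, 11, 0, 5, 7, 8, 9, 6]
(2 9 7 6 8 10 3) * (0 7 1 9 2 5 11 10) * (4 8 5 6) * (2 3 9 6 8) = (0 7 4 2 3 8)(1 6 5 11 10 9) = [7, 6, 3, 8, 2, 11, 5, 4, 0, 1, 9, 10]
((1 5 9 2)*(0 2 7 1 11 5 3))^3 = ((0 2 11 5 9 7 1 3))^3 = (0 5 1 2 9 3 11 7)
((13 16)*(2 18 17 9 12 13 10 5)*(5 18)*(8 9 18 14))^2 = ((2 5)(8 9 12 13 16 10 14)(17 18))^2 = (18)(8 12 16 14 9 13 10)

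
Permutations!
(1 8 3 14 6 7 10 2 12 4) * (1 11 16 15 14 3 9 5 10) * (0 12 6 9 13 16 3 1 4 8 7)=[12, 7, 6, 1, 11, 10, 0, 4, 13, 5, 2, 3, 8, 16, 9, 14, 15]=(0 12 8 13 16 15 14 9 5 10 2 6)(1 7 4 11 3)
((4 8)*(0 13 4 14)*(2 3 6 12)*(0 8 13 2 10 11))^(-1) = ((0 2 3 6 12 10 11)(4 13)(8 14))^(-1) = (0 11 10 12 6 3 2)(4 13)(8 14)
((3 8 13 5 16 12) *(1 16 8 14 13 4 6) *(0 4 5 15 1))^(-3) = (1 14 16 13 12 15 3)(5 8)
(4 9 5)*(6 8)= (4 9 5)(6 8)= [0, 1, 2, 3, 9, 4, 8, 7, 6, 5]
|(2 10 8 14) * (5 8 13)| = 6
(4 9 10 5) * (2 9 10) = [0, 1, 9, 3, 10, 4, 6, 7, 8, 2, 5] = (2 9)(4 10 5)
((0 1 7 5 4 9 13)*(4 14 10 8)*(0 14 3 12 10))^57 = (0 9 10 5)(1 13 8 3)(4 12 7 14)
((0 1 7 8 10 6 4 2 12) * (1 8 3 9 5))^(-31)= ((0 8 10 6 4 2 12)(1 7 3 9 5))^(-31)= (0 4 8 2 10 12 6)(1 5 9 3 7)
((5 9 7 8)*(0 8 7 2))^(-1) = (0 2 9 5 8)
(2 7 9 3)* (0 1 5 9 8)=[1, 5, 7, 2, 4, 9, 6, 8, 0, 3]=(0 1 5 9 3 2 7 8)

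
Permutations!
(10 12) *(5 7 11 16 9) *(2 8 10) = (2 8 10 12)(5 7 11 16 9) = [0, 1, 8, 3, 4, 7, 6, 11, 10, 5, 12, 16, 2, 13, 14, 15, 9]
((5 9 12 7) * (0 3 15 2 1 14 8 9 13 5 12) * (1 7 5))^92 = ((0 3 15 2 7 12 5 13 1 14 8 9))^92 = (0 1 7)(2 9 13)(3 14 12)(5 15 8)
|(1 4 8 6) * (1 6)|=3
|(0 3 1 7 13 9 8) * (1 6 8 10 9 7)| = 4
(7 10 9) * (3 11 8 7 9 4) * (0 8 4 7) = [8, 1, 2, 11, 3, 5, 6, 10, 0, 9, 7, 4] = (0 8)(3 11 4)(7 10)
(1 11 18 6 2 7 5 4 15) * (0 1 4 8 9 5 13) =[1, 11, 7, 3, 15, 8, 2, 13, 9, 5, 10, 18, 12, 0, 14, 4, 16, 17, 6] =(0 1 11 18 6 2 7 13)(4 15)(5 8 9)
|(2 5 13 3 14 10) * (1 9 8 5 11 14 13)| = 4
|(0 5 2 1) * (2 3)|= 5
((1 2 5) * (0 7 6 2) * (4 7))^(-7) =((0 4 7 6 2 5 1))^(-7) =(7)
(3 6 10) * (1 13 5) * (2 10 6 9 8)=(1 13 5)(2 10 3 9 8)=[0, 13, 10, 9, 4, 1, 6, 7, 2, 8, 3, 11, 12, 5]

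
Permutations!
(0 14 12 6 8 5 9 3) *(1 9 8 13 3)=(0 14 12 6 13 3)(1 9)(5 8)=[14, 9, 2, 0, 4, 8, 13, 7, 5, 1, 10, 11, 6, 3, 12]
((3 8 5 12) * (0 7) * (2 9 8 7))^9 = (0 2 9 8 5 12 3 7)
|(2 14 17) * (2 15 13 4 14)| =5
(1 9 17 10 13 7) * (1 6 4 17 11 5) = (1 9 11 5)(4 17 10 13 7 6) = [0, 9, 2, 3, 17, 1, 4, 6, 8, 11, 13, 5, 12, 7, 14, 15, 16, 10]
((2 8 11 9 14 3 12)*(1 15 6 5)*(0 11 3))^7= (0 14 9 11)(1 5 6 15)(2 12 3 8)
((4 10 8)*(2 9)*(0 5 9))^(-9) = ((0 5 9 2)(4 10 8))^(-9) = (10)(0 2 9 5)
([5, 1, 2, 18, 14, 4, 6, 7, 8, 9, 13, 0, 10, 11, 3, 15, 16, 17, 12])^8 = (0 13 12 3 4)(5 11 10 18 14)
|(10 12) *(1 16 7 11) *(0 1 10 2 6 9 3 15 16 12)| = 12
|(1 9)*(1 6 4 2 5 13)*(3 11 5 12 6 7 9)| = |(1 3 11 5 13)(2 12 6 4)(7 9)| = 20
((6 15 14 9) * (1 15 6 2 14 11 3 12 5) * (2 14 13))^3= (1 3)(2 13)(5 11)(9 14)(12 15)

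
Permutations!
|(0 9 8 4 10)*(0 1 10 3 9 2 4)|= 6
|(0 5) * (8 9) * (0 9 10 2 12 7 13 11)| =10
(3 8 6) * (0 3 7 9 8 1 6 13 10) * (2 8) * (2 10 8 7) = (0 3 1 6 2 7 9 10)(8 13) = [3, 6, 7, 1, 4, 5, 2, 9, 13, 10, 0, 11, 12, 8]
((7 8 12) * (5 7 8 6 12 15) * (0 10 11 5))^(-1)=(0 15 8 12 6 7 5 11 10)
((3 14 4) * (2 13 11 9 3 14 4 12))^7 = ((2 13 11 9 3 4 14 12))^7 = (2 12 14 4 3 9 11 13)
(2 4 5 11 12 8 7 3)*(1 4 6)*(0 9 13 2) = (0 9 13 2 6 1 4 5 11 12 8 7 3) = [9, 4, 6, 0, 5, 11, 1, 3, 7, 13, 10, 12, 8, 2]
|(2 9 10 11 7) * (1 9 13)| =7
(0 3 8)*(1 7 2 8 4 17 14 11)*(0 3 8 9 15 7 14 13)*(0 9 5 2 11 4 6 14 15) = (0 8 3 6 14 4 17 13 9)(1 15 7 11)(2 5) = [8, 15, 5, 6, 17, 2, 14, 11, 3, 0, 10, 1, 12, 9, 4, 7, 16, 13]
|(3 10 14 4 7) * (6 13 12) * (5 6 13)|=|(3 10 14 4 7)(5 6)(12 13)|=10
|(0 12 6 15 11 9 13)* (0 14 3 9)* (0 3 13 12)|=6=|(3 9 12 6 15 11)(13 14)|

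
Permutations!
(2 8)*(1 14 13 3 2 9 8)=[0, 14, 1, 2, 4, 5, 6, 7, 9, 8, 10, 11, 12, 3, 13]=(1 14 13 3 2)(8 9)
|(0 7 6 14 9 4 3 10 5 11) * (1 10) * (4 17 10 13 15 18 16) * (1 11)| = |(0 7 6 14 9 17 10 5 1 13 15 18 16 4 3 11)| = 16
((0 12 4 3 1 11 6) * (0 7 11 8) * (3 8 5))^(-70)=(0 4)(1 3 5)(6 11 7)(8 12)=((0 12 4 8)(1 5 3)(6 7 11))^(-70)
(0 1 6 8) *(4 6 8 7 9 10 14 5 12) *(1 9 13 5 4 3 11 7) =(0 9 10 14 4 6 1 8)(3 11 7 13 5 12) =[9, 8, 2, 11, 6, 12, 1, 13, 0, 10, 14, 7, 3, 5, 4]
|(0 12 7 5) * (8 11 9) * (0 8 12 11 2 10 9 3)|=21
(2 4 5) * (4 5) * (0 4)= [4, 1, 5, 3, 0, 2]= (0 4)(2 5)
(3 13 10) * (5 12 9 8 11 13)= (3 5 12 9 8 11 13 10)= [0, 1, 2, 5, 4, 12, 6, 7, 11, 8, 3, 13, 9, 10]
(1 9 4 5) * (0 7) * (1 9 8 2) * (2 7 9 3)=(0 9 4 5 3 2 1 8 7)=[9, 8, 1, 2, 5, 3, 6, 0, 7, 4]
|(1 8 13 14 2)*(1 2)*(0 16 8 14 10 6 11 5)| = |(0 16 8 13 10 6 11 5)(1 14)| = 8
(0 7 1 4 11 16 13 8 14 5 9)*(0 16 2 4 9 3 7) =[0, 9, 4, 7, 11, 3, 6, 1, 14, 16, 10, 2, 12, 8, 5, 15, 13] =(1 9 16 13 8 14 5 3 7)(2 4 11)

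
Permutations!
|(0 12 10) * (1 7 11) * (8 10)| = |(0 12 8 10)(1 7 11)| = 12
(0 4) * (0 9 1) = (0 4 9 1) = [4, 0, 2, 3, 9, 5, 6, 7, 8, 1]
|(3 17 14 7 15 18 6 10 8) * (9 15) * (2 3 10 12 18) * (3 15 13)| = |(2 15)(3 17 14 7 9 13)(6 12 18)(8 10)| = 6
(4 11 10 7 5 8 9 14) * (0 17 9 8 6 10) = (0 17 9 14 4 11)(5 6 10 7) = [17, 1, 2, 3, 11, 6, 10, 5, 8, 14, 7, 0, 12, 13, 4, 15, 16, 9]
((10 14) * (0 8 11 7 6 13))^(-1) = ((0 8 11 7 6 13)(10 14))^(-1) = (0 13 6 7 11 8)(10 14)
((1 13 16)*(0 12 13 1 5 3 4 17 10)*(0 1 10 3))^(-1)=((0 12 13 16 5)(1 10)(3 4 17))^(-1)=(0 5 16 13 12)(1 10)(3 17 4)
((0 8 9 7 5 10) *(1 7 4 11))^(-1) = ((0 8 9 4 11 1 7 5 10))^(-1) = (0 10 5 7 1 11 4 9 8)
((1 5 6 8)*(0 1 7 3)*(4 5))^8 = ((0 1 4 5 6 8 7 3))^8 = (8)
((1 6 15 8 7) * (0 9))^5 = ((0 9)(1 6 15 8 7))^5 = (15)(0 9)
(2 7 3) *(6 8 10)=(2 7 3)(6 8 10)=[0, 1, 7, 2, 4, 5, 8, 3, 10, 9, 6]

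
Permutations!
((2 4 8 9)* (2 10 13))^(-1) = ((2 4 8 9 10 13))^(-1) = (2 13 10 9 8 4)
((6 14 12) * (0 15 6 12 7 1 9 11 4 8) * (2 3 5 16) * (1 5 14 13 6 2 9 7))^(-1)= (0 8 4 11 9 16 5 7 1 14 3 2 15)(6 13)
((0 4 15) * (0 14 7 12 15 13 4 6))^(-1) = (0 6)(4 13)(7 14 15 12)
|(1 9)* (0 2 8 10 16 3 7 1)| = |(0 2 8 10 16 3 7 1 9)| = 9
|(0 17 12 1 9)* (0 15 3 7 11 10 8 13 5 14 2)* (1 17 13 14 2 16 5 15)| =12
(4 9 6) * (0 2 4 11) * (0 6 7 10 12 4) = (0 2)(4 9 7 10 12)(6 11) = [2, 1, 0, 3, 9, 5, 11, 10, 8, 7, 12, 6, 4]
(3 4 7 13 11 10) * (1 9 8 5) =(1 9 8 5)(3 4 7 13 11 10) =[0, 9, 2, 4, 7, 1, 6, 13, 5, 8, 3, 10, 12, 11]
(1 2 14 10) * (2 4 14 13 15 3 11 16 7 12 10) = (1 4 14 2 13 15 3 11 16 7 12 10) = [0, 4, 13, 11, 14, 5, 6, 12, 8, 9, 1, 16, 10, 15, 2, 3, 7]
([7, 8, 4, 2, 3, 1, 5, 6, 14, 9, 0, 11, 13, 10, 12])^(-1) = (0 10 13 12 14 8 1 5 6 7)(2 3 4)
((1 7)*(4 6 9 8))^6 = (4 9)(6 8)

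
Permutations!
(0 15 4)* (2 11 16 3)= [15, 1, 11, 2, 0, 5, 6, 7, 8, 9, 10, 16, 12, 13, 14, 4, 3]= (0 15 4)(2 11 16 3)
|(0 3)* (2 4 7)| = 6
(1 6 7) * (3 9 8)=(1 6 7)(3 9 8)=[0, 6, 2, 9, 4, 5, 7, 1, 3, 8]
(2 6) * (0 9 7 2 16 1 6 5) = [9, 6, 5, 3, 4, 0, 16, 2, 8, 7, 10, 11, 12, 13, 14, 15, 1] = (0 9 7 2 5)(1 6 16)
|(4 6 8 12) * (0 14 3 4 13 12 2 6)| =12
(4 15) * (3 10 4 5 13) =[0, 1, 2, 10, 15, 13, 6, 7, 8, 9, 4, 11, 12, 3, 14, 5] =(3 10 4 15 5 13)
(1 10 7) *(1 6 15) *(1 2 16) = [0, 10, 16, 3, 4, 5, 15, 6, 8, 9, 7, 11, 12, 13, 14, 2, 1] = (1 10 7 6 15 2 16)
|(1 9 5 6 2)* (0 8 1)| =|(0 8 1 9 5 6 2)| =7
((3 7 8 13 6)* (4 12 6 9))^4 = ((3 7 8 13 9 4 12 6))^4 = (3 9)(4 7)(6 13)(8 12)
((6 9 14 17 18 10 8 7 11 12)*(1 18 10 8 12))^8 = (1 7 18 11 8)(6 14 10)(9 17 12)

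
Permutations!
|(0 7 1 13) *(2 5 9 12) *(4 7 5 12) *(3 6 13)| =18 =|(0 5 9 4 7 1 3 6 13)(2 12)|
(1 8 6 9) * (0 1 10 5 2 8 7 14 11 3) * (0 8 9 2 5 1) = (1 7 14 11 3 8 6 2 9 10) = [0, 7, 9, 8, 4, 5, 2, 14, 6, 10, 1, 3, 12, 13, 11]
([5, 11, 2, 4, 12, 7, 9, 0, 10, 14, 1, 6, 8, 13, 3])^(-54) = (1 4 6 8 14)(3 11 12 9 10)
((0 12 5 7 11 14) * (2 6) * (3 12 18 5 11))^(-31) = (0 18 5 7 3 12 11 14)(2 6)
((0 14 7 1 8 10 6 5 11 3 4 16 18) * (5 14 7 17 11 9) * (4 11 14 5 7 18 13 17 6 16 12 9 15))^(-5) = (0 18)(1 15 13 7 5 16 9 6 10 12 14 8 4 17)(3 11)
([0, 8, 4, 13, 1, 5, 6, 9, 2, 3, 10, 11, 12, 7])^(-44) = (13)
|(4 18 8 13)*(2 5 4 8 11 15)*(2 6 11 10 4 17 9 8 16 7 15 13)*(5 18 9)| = |(2 18 10 4 9 8)(5 17)(6 11 13 16 7 15)| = 6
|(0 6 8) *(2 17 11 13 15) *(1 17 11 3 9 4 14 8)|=36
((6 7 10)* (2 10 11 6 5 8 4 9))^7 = (2 10 5 8 4 9)(6 7 11)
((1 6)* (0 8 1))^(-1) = ((0 8 1 6))^(-1) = (0 6 1 8)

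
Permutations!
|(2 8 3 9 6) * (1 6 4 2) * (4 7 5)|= 14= |(1 6)(2 8 3 9 7 5 4)|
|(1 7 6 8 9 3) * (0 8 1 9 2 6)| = 6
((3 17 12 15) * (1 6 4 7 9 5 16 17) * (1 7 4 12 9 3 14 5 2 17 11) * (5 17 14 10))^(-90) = (1 16 10 12)(2 17)(5 15 6 11)(9 14) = ((1 6 12 15 10 5 16 11)(2 14 17 9)(3 7))^(-90)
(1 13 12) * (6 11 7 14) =(1 13 12)(6 11 7 14) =[0, 13, 2, 3, 4, 5, 11, 14, 8, 9, 10, 7, 1, 12, 6]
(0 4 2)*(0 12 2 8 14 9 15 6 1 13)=[4, 13, 12, 3, 8, 5, 1, 7, 14, 15, 10, 11, 2, 0, 9, 6]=(0 4 8 14 9 15 6 1 13)(2 12)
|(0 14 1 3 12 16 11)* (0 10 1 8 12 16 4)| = |(0 14 8 12 4)(1 3 16 11 10)| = 5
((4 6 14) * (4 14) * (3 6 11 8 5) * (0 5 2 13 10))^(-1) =(14)(0 10 13 2 8 11 4 6 3 5)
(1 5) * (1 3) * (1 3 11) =[0, 5, 2, 3, 4, 11, 6, 7, 8, 9, 10, 1] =(1 5 11)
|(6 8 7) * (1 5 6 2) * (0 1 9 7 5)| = 6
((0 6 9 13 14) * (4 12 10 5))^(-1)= (0 14 13 9 6)(4 5 10 12)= ((0 6 9 13 14)(4 12 10 5))^(-1)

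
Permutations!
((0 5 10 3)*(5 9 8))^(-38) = ((0 9 8 5 10 3))^(-38) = (0 10 8)(3 5 9)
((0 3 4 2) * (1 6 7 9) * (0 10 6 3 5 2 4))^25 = ((0 5 2 10 6 7 9 1 3))^25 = (0 1 7 10 5 3 9 6 2)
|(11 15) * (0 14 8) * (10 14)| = |(0 10 14 8)(11 15)| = 4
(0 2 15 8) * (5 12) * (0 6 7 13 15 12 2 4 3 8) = (0 4 3 8 6 7 13 15)(2 12 5) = [4, 1, 12, 8, 3, 2, 7, 13, 6, 9, 10, 11, 5, 15, 14, 0]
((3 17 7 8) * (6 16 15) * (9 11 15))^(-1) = (3 8 7 17)(6 15 11 9 16)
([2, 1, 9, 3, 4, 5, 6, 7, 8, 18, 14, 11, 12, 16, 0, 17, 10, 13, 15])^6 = [13, 1, 16, 3, 4, 5, 6, 7, 8, 10, 15, 11, 12, 9, 17, 0, 18, 2, 14]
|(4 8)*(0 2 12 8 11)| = |(0 2 12 8 4 11)| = 6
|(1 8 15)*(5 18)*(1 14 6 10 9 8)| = 6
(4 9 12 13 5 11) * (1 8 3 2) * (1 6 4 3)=(1 8)(2 6 4 9 12 13 5 11 3)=[0, 8, 6, 2, 9, 11, 4, 7, 1, 12, 10, 3, 13, 5]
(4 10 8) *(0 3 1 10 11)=(0 3 1 10 8 4 11)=[3, 10, 2, 1, 11, 5, 6, 7, 4, 9, 8, 0]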